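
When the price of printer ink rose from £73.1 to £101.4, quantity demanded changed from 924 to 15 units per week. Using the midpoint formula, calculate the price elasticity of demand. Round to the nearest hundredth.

-5.97

%ΔQ = (15 − 924)/[(924 + 15)/2] = -909/469.5 ≈ -1.9361.
%ΔP = (101.4 − 73.1)/[(73.1 + 101.4)/2] = 28.3/87.25 ≈ 0.3244.
Arc elasticity E = %ΔQ/%ΔP ≈ -1.9361/0.3244 ≈ -5.97.
|E| > 1: demand is elastic over this range.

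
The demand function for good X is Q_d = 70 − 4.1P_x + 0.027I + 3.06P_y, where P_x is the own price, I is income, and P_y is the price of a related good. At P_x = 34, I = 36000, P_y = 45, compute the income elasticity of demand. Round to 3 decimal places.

0.934

Evaluating quantity at (P_x, I, P_y) gives Q_d = 70 − 4.1(34) + 0.027(36000) + 3.06(45) = 70 − 139.4 + 972 + 137.7 = 1040.3.
∂Q_d/∂I = +0.027, so E_I = 0.027·(36000/1040.3) ≈ 0.934.
E_I ∈ (0,1): normal good (necessity).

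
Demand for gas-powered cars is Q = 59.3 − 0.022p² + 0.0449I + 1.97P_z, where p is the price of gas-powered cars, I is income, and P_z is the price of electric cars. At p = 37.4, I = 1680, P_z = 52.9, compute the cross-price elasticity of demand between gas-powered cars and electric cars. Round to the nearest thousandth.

0.501

Substituting, Q = 59.3 − 0.022(37.4)² + 0.0449(1680) + 1.97(52.9) = 59.3 − 30.7727 + 75.432 + 104.213 = 208.1723.
∂Q/∂P_z = +1.97, so E_xy = 1.97·(52.9/208.1723) ≈ 0.501.
E_xy > 0: the goods are substitutes.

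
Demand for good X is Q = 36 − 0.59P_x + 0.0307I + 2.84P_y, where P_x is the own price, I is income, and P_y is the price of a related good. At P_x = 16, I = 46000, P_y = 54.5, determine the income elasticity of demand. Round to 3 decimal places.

At the given point, Q = 36 − 0.59(16) + 0.0307(46000) + 2.84(54.5) = 36 − 9.44 + 1412.2 + 154.78 = 1593.54.
∂Q/∂I = +0.0307, so E_I = 0.0307·(46000/1593.54) ≈ 0.886.
E_I ∈ (0,1): normal good (necessity).

0.886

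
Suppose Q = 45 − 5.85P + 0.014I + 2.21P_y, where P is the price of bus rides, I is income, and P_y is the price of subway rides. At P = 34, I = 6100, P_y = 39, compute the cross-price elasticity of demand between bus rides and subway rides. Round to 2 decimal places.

4.87

Q = 45 − 5.85(34) + 0.014(6100) + 2.21(39) = 45 − 198.9 + 85.4 + 86.19 = 17.69.
∂Q/∂P_y = +2.21, so E_xy = 2.21·(39/17.69) ≈ 4.87.
E_xy > 0: the goods are substitutes.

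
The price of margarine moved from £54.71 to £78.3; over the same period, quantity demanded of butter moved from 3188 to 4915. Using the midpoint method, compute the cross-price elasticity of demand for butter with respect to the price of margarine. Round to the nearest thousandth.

%ΔQ_x = (4915 − 3188)/[(3188+4915)/2] = 1727/4051.5 ≈ 0.4263.
%ΔP_y = (78.3 − 54.71)/[(54.71+78.3)/2] ≈ 0.3547.
E_xy = 0.4263/0.3547 ≈ 1.202.
E_xy > 0, so butter and margarine are substitutes.

1.202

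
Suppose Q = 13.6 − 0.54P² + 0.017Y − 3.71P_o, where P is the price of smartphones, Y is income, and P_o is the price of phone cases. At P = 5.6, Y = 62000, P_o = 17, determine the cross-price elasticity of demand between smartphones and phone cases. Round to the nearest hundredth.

-0.06

Evaluating quantity at (P, Y, P_o) gives Q = 13.6 − 0.54(5.6)² + 0.017(62000) − 3.71(17) = 13.6 − 16.9344 + 1054 − 63.07 = 987.5956.
∂Q/∂P_o = −3.71, so E_xy = -3.71·(17/987.5956) ≈ -0.06.
E_xy < 0: the goods are complements.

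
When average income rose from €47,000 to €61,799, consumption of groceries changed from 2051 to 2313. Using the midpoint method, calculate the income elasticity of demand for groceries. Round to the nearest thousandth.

%ΔQ = (2313 − 2051)/[(2051+2313)/2] = 262/2182 ≈ 0.1201.
%ΔY = (61,799 − 47,000)/[(47,000+61,799)/2] = 14799/54399.5 ≈ 0.2720.
E_I = %ΔQ/%ΔY ≈ 0.441.
E_I ∈ (0,1): normal good (necessity).

0.441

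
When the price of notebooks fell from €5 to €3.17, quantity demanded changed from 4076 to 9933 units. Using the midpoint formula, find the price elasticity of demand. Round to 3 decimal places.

%ΔQ = (9933 − 4076)/[(4076 + 9933)/2] = 5857/7004.5 ≈ 0.8362.
%ΔP = (3.17 − 5)/[(5 + 3.17)/2] = -1.83/4.085 ≈ -0.4480.
Arc elasticity E = %ΔQ/%ΔP ≈ 0.8362/-0.4480 ≈ -1.867.
|E| > 1: demand is elastic over this range.

-1.867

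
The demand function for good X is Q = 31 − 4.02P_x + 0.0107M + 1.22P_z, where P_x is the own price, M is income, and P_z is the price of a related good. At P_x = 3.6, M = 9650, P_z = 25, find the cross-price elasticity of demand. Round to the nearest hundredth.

Evaluating quantity at (P_x, M, P_z) gives Q = 31 − 4.02(3.6) + 0.0107(9650) + 1.22(25) = 31 − 14.472 + 103.255 + 30.5 = 150.283.
∂Q/∂P_z = +1.22, so E_xy = 1.22·(25/150.283) ≈ 0.20.
E_xy > 0: the goods are substitutes.

0.20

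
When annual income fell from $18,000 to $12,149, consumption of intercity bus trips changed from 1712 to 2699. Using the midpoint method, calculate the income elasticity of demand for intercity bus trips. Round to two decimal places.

-1.15

%ΔQ = (2699 − 1712)/[(1712+2699)/2] = 987/2205.5 ≈ 0.4475.
%ΔI = (12,149 − 18,000)/[(18,000+12,149)/2] = -5851/15074.5 ≈ -0.3881.
E_I = %ΔQ/%ΔI ≈ -1.15.
E_I < 0: inferior good.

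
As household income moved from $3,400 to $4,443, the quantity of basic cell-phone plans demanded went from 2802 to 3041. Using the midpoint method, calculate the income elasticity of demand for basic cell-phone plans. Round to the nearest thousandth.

%ΔQ = (3041 − 2802)/[(2802+3041)/2] = 239/2921.5 ≈ 0.0818.
%ΔY = (4,443 − 3,400)/[(3,400+4,443)/2] = 1043/3921.5 ≈ 0.2660.
E_I = %ΔQ/%ΔY ≈ 0.308.
E_I ∈ (0,1): normal good (necessity).

0.308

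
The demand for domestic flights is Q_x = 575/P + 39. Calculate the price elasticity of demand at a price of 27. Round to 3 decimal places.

-0.353

At P = 27, Q_x = 60.2963.
dQ_x/dP = −575/P² = −0.7888.
Point elasticity E = (dQ_x/dP)·(P/Q_x) = -0.7888 × 27/60.2963 ≈ -0.353.
|E| < 1, so demand is inelastic at this price.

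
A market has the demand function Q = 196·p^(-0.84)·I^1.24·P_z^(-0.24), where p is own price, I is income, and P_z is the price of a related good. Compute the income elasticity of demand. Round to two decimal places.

For a Cobb–Douglas (constant-elasticity) form Q = A·I^α·…, the elasticity with respect to I equals the exponent α at every point.
Here the exponent on I is 1.24, so the income elasticity of demand is 1.24.

1.24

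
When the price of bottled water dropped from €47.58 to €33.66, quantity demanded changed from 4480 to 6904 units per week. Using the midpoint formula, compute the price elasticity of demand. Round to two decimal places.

%Δq = (6904 − 4480)/[(4480 + 6904)/2] = 2424/5692 ≈ 0.4259.
%ΔP = (33.66 − 47.58)/[(47.58 + 33.66)/2] = -13.92/40.62 ≈ -0.3427.
Arc elasticity E = %Δq/%ΔP ≈ 0.4259/-0.3427 ≈ -1.24.
|E| > 1: demand is elastic over this range.

-1.24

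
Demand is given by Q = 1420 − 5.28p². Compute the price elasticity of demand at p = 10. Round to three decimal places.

At p = 10, Q = 892.
dQ/dp = −2·5.28·p = −105.6.
Point elasticity E = (dQ/dp)·(p/Q) = -105.6 × 10/892 ≈ -1.184.
|E| > 1, so demand is elastic at this price.

-1.184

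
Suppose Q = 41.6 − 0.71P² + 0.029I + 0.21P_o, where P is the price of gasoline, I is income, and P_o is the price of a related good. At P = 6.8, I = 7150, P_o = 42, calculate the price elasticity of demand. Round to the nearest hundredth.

At the given point, Q = 41.6 − 0.71(6.8)² + 0.029(7150) + 0.21(42) = 41.6 − 32.8304 + 207.35 + 8.82 = 224.9396.
∂Q/∂P = −2·0.71·P = -9.656, so E_p = -9.656·(6.8/224.9396) ≈ -0.29.
|E_p| < 1: demand is inelastic.

-0.29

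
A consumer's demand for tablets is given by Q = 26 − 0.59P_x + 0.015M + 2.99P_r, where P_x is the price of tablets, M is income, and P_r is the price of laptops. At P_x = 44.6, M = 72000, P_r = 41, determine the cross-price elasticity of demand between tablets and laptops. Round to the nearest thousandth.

0.102

Substituting, Q = 26 − 0.59(44.6) + 0.015(72000) + 2.99(41) = 26 − 26.314 + 1080 + 122.59 = 1202.276.
∂Q/∂P_r = +2.99, so E_xy = 2.99·(41/1202.276) ≈ 0.102.
E_xy > 0: the goods are substitutes.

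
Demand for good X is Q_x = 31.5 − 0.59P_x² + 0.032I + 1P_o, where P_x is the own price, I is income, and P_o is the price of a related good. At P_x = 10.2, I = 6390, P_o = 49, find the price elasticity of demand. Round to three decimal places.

Q_x = 31.5 − 0.59(10.2)² + 0.032(6390) + 1(49) = 31.5 − 61.3836 + 204.48 + 49 = 223.5964.
∂Q_x/∂P_x = −2·0.59·P_x = -12.036, so E_p = -12.036·(10.2/223.5964) ≈ -0.549.
|E_p| < 1: demand is inelastic.

-0.549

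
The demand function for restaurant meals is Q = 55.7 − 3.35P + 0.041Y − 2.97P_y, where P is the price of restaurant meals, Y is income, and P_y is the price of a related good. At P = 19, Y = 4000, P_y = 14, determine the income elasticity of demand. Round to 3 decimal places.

At the given point, Q = 55.7 − 3.35(19) + 0.041(4000) − 2.97(14) = 55.7 − 63.65 + 164 − 41.58 = 114.47.
∂Q/∂Y = +0.041, so E_I = 0.041·(4000/114.47) ≈ 1.433.
E_I > 1: normal good (luxury).

1.433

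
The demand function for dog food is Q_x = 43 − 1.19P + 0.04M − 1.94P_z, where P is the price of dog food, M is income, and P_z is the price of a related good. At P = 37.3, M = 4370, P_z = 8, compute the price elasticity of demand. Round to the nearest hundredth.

-0.28

First evaluate Q_x: 43 − 1.19(37.3) + 0.04(4370) − 1.94(8) = 43 − 44.387 + 174.8 − 15.52 = 157.893.
∂Q_x/∂P = −1.19, so E_p = (−1.19)·(37.3/157.893) ≈ -0.28.
|E_p| < 1: demand is inelastic.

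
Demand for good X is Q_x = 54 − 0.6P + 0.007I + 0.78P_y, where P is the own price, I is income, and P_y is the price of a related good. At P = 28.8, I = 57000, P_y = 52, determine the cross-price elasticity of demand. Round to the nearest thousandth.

Evaluating quantity at (P, I, P_y) gives Q_x = 54 − 0.6(28.8) + 0.007(57000) + 0.78(52) = 54 − 17.28 + 399 + 40.56 = 476.28.
∂Q_x/∂P_y = +0.78, so E_xy = 0.78·(52/476.28) ≈ 0.085.
E_xy > 0: the goods are substitutes.

0.085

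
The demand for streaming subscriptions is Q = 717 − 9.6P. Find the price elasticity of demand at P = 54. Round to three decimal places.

At P = 54, Q = 198.6.
dQ/dP = −9.6.
Point elasticity E = (dQ/dP)·(P/Q) = -9.6 × 54/198.6 ≈ -2.610.
|E| > 1, so demand is elastic at this price.

-2.610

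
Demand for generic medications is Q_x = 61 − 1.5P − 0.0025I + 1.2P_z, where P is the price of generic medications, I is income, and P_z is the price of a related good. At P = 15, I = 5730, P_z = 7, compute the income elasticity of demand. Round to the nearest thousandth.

-0.440

Q_x = 61 − 1.5(15) − 0.0025(5730) + 1.2(7) = 61 − 22.5 − 14.325 + 8.4 = 32.575.
∂Q_x/∂I = −0.0025, so E_I = -0.0025·(5730/32.575) ≈ -0.440.
E_I < 0: inferior good.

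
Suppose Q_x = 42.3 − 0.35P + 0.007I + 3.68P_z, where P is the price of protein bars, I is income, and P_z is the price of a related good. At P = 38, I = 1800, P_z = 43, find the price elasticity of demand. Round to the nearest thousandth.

Evaluating quantity at (P, I, P_z) gives Q_x = 42.3 − 0.35(38) + 0.007(1800) + 3.68(43) = 42.3 − 13.3 + 12.6 + 158.24 = 199.84.
∂Q_x/∂P = −0.35, so E_p = (−0.35)·(38/199.84) ≈ -0.067.
|E_p| < 1: demand is inelastic.

-0.067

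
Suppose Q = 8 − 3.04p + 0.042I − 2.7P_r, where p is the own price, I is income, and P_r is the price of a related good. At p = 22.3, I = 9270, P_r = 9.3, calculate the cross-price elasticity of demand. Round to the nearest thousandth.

-0.082

First evaluate Q: 8 − 3.04(22.3) + 0.042(9270) − 2.7(9.3) = 8 − 67.792 + 389.34 − 25.11 = 304.438.
∂Q/∂P_r = −2.7, so E_xy = -2.7·(9.3/304.438) ≈ -0.082.
E_xy < 0: the goods are complements.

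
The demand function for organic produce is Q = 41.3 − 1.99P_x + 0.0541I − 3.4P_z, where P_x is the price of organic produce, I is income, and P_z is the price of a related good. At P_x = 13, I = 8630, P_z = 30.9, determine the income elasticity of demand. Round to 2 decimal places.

At the given point, Q = 41.3 − 1.99(13) + 0.0541(8630) − 3.4(30.9) = 41.3 − 25.87 + 466.883 − 105.06 = 377.253.
∂Q/∂I = +0.0541, so E_I = 0.0541·(8630/377.253) ≈ 1.24.
E_I > 1: normal good (luxury).

1.24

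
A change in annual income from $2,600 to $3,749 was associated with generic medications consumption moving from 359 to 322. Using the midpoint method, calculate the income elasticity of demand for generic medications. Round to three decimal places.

-0.300

%ΔQ = (322 − 359)/[(359+322)/2] = -37/340.5 ≈ -0.1087.
%ΔY = (3,749 − 2,600)/[(2,600+3,749)/2] = 1149/3174.5 ≈ 0.3619.
E_I = %ΔQ/%ΔY ≈ -0.300.
E_I < 0: inferior good.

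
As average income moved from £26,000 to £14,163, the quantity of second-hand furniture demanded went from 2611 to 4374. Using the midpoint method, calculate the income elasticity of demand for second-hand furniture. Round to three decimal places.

%ΔQ = (4374 − 2611)/[(2611+4374)/2] = 1763/3492.5 ≈ 0.5048.
%ΔI = (14,163 − 26,000)/[(26,000+14,163)/2] = -11837/20081.5 ≈ -0.5894.
E_I = %ΔQ/%ΔI ≈ -0.856.
E_I < 0: inferior good.

-0.856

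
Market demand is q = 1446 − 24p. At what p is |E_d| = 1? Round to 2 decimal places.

30.13

For linear demand q = a − bp, E = −bp/(a − bp). |E| = 1 ⇒ bp = a − bp ⇒ p = a/(2b).
p = 1446/(2·24) ≈ 30.13.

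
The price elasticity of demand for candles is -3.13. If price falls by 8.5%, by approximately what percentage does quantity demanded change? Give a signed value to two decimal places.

26.61

%ΔQ ≈ E × %ΔP = (-3.13) × (-8.5%) ≈ 26.61%.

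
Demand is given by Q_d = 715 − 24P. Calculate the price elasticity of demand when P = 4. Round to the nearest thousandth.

-0.155

At P = 4, Q_d = 619.
dQ_d/dP = −24.
Point elasticity E = (dQ_d/dP)·(P/Q_d) = -24 × 4/619 ≈ -0.155.
|E| < 1, so demand is inelastic at this price.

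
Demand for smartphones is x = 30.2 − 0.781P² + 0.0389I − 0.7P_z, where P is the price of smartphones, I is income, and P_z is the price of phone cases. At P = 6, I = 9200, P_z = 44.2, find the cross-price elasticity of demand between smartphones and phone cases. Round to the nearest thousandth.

Substituting, x = 30.2 − 0.781(6)² + 0.0389(9200) − 0.7(44.2) = 30.2 − 28.116 + 357.88 − 30.94 = 329.024.
∂x/∂P_z = −0.7, so E_xy = -0.7·(44.2/329.024) ≈ -0.094.
E_xy < 0: the goods are complements.

-0.094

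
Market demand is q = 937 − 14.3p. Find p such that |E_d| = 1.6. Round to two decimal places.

40.32

Set −bp/(a − bp) = −1.6 ⇒ bp = 1.6(a − bp) ⇒ bp(1+1.6) = 1.6·a.
p = 1.6·937/(14.3·2.6) ≈ 40.32.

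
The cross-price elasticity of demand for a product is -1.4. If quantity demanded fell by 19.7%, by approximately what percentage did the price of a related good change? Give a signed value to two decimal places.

%ΔQ ≈ E × %ΔP_y ⇒ %ΔP_y = %ΔQ / E = (-19.7%)/(-1.4) ≈ 14.07%.

14.07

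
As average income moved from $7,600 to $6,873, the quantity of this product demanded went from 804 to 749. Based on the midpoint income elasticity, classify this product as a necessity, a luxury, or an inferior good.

necessity

%ΔQ = (749 − 804)/[(804+749)/2] = -55/776.5 ≈ -0.0708.
%ΔI = (6,873 − 7,600)/[(7,600+6,873)/2] = -727/7236.5 ≈ -0.1005.
E_I = %ΔQ/%ΔI ≈ 0.705.
E_I ∈ (0,1): normal good (necessity).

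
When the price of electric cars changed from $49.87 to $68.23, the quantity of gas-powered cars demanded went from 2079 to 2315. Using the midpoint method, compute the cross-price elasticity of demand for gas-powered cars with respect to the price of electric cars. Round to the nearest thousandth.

%ΔQ_x = (2315 − 2079)/[(2079+2315)/2] = 236/2197 ≈ 0.1074.
%ΔP_y = (68.23 − 49.87)/[(49.87+68.23)/2] ≈ 0.3109.
E_xy = 0.1074/0.3109 ≈ 0.345.
E_xy > 0, so gas-powered cars and electric cars are substitutes.

0.345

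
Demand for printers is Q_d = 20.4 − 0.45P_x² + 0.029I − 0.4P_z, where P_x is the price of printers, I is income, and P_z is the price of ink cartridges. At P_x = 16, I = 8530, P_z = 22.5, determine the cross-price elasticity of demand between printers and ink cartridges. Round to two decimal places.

-0.06

Q_d = 20.4 − 0.45(16)² + 0.029(8530) − 0.4(22.5) = 20.4 − 115.2 + 247.37 − 9 = 143.57.
∂Q_d/∂P_z = −0.4, so E_xy = -0.4·(22.5/143.57) ≈ -0.06.
E_xy < 0: the goods are complements.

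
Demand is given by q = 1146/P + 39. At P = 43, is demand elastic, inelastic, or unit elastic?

inelastic

At P = 43, q = 65.6512.
dq/dP = −1146/P² = −0.6198.
Point elasticity E = (dq/dP)·(P/q) = -0.6198 × 43/65.6512 ≈ -0.406.
|E| ≈ 0.406 < 1, so demand is inelastic.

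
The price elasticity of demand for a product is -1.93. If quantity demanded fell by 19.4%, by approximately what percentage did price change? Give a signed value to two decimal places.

%ΔQ ≈ E × %ΔP ⇒ %ΔP = %ΔQ / E = (-19.4%)/(-1.93) ≈ 10.05%.

10.05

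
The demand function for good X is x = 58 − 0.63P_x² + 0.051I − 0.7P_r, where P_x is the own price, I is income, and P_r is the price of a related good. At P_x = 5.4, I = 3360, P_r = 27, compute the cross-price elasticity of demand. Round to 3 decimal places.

First evaluate x: 58 − 0.63(5.4)² + 0.051(3360) − 0.7(27) = 58 − 18.3708 + 171.36 − 18.9 = 192.0892.
∂x/∂P_r = −0.7, so E_xy = -0.7·(27/192.0892) ≈ -0.098.
E_xy < 0: the goods are complements.

-0.098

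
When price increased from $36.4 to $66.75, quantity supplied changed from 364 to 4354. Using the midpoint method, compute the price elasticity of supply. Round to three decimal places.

%Δq = (4354 − 364)/[(364 + 4354)/2] = 3990/2359 ≈ 1.6914.
%Δp = (66.75 − 36.4)/[(36.4 + 66.75)/2] = 30.35/51.575 ≈ 0.5885.
Arc elasticity E = %Δq/%Δp ≈ 1.6914/0.5885 ≈ 2.874.
|E| > 1: supply is elastic over this range.

2.874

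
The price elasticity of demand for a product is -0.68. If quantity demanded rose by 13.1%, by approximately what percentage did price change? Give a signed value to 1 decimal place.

-19.3

%ΔQ ≈ E × %ΔP ⇒ %ΔP = %ΔQ / E = (13.1%)/(-0.68) ≈ -19.3%.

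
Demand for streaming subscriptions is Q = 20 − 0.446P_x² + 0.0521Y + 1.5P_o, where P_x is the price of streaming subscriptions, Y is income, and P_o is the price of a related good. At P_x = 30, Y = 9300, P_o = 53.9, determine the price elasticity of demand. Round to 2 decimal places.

Q = 20 − 0.446(30)² + 0.0521(9300) + 1.5(53.9) = 20 − 401.4 + 484.53 + 80.85 = 183.98.
∂Q/∂P_x = −2·0.446·P_x = -26.76, so E_p = -26.76·(30/183.98) ≈ -4.36.
|E_p| > 1: demand is elastic.

-4.36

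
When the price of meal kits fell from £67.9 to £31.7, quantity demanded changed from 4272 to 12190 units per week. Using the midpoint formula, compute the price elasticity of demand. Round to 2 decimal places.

-1.32

%ΔQ = (12190 − 4272)/[(4272 + 12190)/2] = 7918/8231 ≈ 0.9620.
%ΔP = (31.7 − 67.9)/[(67.9 + 31.7)/2] = -36.2/49.8 ≈ -0.7269.
Arc elasticity E = %ΔQ/%ΔP ≈ 0.9620/-0.7269 ≈ -1.32.
|E| > 1: demand is elastic over this range.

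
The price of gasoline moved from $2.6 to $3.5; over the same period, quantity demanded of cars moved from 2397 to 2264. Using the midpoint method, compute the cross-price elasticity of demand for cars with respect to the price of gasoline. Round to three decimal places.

-0.193

%ΔQ_x = (2264 − 2397)/[(2397+2264)/2] = -133/2330.5 ≈ -0.0571.
%ΔP_y = (3.5 − 2.6)/[(2.6+3.5)/2] ≈ 0.2951.
E_xy = -0.0571/0.2951 ≈ -0.193.
E_xy < 0, so cars and gasoline are complements.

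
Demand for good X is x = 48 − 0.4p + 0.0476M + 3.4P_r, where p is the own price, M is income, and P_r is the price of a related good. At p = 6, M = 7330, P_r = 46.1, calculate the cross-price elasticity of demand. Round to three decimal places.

0.284

x = 48 − 0.4(6) + 0.0476(7330) + 3.4(46.1) = 48 − 2.4 + 348.908 + 156.74 = 551.248.
∂x/∂P_r = +3.4, so E_xy = 3.4·(46.1/551.248) ≈ 0.284.
E_xy > 0: the goods are substitutes.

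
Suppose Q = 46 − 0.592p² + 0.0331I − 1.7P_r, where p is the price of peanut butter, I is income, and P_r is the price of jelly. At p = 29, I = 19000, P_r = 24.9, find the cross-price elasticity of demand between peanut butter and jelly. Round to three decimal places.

-0.314

Evaluating quantity at (p, I, P_r) gives Q = 46 − 0.592(29)² + 0.0331(19000) − 1.7(24.9) = 46 − 497.872 + 628.9 − 42.33 = 134.698.
∂Q/∂P_r = −1.7, so E_xy = -1.7·(24.9/134.698) ≈ -0.314.
E_xy < 0: the goods are complements.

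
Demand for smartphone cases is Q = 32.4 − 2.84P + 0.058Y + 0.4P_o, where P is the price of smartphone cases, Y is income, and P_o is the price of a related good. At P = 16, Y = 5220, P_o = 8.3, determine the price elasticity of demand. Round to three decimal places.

First evaluate Q: 32.4 − 2.84(16) + 0.058(5220) + 0.4(8.3) = 32.4 − 45.44 + 302.76 + 3.32 = 293.04.
∂Q/∂P = −2.84, so E_p = (−2.84)·(16/293.04) ≈ -0.155.
|E_p| < 1: demand is inelastic.

-0.155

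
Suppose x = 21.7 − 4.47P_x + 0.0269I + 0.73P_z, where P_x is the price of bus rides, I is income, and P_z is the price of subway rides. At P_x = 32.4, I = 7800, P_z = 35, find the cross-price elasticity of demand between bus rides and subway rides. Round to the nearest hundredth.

Evaluating quantity at (P_x, I, P_z) gives x = 21.7 − 4.47(32.4) + 0.0269(7800) + 0.73(35) = 21.7 − 144.828 + 209.82 + 25.55 = 112.242.
∂x/∂P_z = +0.73, so E_xy = 0.73·(35/112.242) ≈ 0.23.
E_xy > 0: the goods are substitutes.

0.23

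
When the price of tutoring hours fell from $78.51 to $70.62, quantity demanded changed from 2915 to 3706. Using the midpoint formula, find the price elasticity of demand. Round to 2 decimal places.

-2.26

%Δq = (3706 − 2915)/[(2915 + 3706)/2] = 791/3310.5 ≈ 0.2389.
%Δp = (70.62 − 78.51)/[(78.51 + 70.62)/2] = -7.89/74.565 ≈ -0.1058.
Arc elasticity E = %Δq/%Δp ≈ 0.2389/-0.1058 ≈ -2.26.
|E| > 1: demand is elastic over this range.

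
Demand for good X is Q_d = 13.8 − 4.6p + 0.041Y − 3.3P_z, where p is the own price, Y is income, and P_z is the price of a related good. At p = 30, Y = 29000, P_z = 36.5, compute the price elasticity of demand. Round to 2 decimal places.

At the given point, Q_d = 13.8 − 4.6(30) + 0.041(29000) − 3.3(36.5) = 13.8 − 138 + 1189 − 120.45 = 944.35.
∂Q_d/∂p = −4.6, so E_p = (−4.6)·(30/944.35) ≈ -0.15.
|E_p| < 1: demand is inelastic.

-0.15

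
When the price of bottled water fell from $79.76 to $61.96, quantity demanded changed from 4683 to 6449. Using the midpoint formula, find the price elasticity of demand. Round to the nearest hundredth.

%ΔQ = (6449 − 4683)/[(4683 + 6449)/2] = 1766/5566 ≈ 0.3173.
%Δp = (61.96 − 79.76)/[(79.76 + 61.96)/2] = -17.8/70.86 ≈ -0.2512.
Arc elasticity E = %ΔQ/%Δp ≈ 0.3173/-0.2512 ≈ -1.26.
|E| > 1: demand is elastic over this range.

-1.26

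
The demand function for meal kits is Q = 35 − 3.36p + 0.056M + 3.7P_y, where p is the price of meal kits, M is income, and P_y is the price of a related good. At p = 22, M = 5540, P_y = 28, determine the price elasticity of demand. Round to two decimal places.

-0.20

First evaluate Q: 35 − 3.36(22) + 0.056(5540) + 3.7(28) = 35 − 73.92 + 310.24 + 103.6 = 374.92.
∂Q/∂p = −3.36, so E_p = (−3.36)·(22/374.92) ≈ -0.20.
|E_p| < 1: demand is inelastic.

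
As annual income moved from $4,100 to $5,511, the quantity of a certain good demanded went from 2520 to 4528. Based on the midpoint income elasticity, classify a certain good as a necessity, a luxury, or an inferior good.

luxury

%ΔQ = (4528 − 2520)/[(2520+4528)/2] = 2008/3524 ≈ 0.5698.
%ΔI = (5,511 − 4,100)/[(4,100+5,511)/2] = 1411/4805.5 ≈ 0.2936.
E_I = %ΔQ/%ΔI ≈ 1.941.
E_I > 1: normal good (luxury).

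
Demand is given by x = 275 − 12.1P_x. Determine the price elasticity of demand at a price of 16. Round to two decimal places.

At P_x = 16, x = 81.4.
dx/dP_x = −12.1.
Point elasticity E = (dx/dP_x)·(P_x/x) = -12.1 × 16/81.4 ≈ -2.38.
|E| > 1, so demand is elastic at this price.

-2.38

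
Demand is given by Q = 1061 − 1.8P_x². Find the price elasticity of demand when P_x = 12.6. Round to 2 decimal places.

At P_x = 12.6, Q = 775.232.
dQ/dP_x = −2·1.8·P_x = −45.36.
Point elasticity E = (dQ/dP_x)·(P_x/Q) = -45.36 × 12.6/775.232 ≈ -0.74.
|E| < 1, so demand is inelastic at this price.

-0.74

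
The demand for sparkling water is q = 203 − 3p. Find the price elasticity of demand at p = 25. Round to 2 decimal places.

At p = 25, q = 128.
dq/dp = −3.
Point elasticity E = (dq/dp)·(p/q) = -3 × 25/128 ≈ -0.59.
|E| < 1, so demand is inelastic at this price.

-0.59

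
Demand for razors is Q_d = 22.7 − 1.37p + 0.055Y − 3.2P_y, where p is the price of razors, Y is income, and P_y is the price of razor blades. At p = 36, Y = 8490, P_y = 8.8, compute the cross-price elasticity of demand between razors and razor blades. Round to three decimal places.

-0.068

Q_d = 22.7 − 1.37(36) + 0.055(8490) − 3.2(8.8) = 22.7 − 49.32 + 466.95 − 28.16 = 412.17.
∂Q_d/∂P_y = −3.2, so E_xy = -3.2·(8.8/412.17) ≈ -0.068.
E_xy < 0: the goods are complements.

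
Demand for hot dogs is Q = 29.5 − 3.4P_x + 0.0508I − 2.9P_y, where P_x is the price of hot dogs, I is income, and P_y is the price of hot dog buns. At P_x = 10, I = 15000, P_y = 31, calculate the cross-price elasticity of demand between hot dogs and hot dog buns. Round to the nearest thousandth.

First evaluate Q: 29.5 − 3.4(10) + 0.0508(15000) − 2.9(31) = 29.5 − 34 + 762 − 89.9 = 667.6.
∂Q/∂P_y = −2.9, so E_xy = -2.9·(31/667.6) ≈ -0.135.
E_xy < 0: the goods are complements.

-0.135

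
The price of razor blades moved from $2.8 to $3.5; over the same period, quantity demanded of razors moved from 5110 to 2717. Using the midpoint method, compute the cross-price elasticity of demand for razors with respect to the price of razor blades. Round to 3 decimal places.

%ΔQ_x = (2717 − 5110)/[(5110+2717)/2] = -2393/3913.5 ≈ -0.6115.
%ΔP_y = (3.5 − 2.8)/[(2.8+3.5)/2] ≈ 0.2222.
E_xy = -0.6115/0.2222 ≈ -2.752.
E_xy < 0, so razors and razor blades are complements.

-2.752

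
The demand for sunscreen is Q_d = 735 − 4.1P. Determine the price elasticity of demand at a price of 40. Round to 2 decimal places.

At P = 40, Q_d = 571.
dQ_d/dP = −4.1.
Point elasticity E = (dQ_d/dP)·(P/Q_d) = -4.1 × 40/571 ≈ -0.29.
|E| < 1, so demand is inelastic at this price.

-0.29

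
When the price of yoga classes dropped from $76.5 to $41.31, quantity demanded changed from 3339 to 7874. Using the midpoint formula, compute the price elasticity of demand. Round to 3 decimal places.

%Δq = (7874 − 3339)/[(3339 + 7874)/2] = 4535/5606.5 ≈ 0.8089.
%ΔP = (41.31 − 76.5)/[(76.5 + 41.31)/2] = -35.19/58.905 ≈ -0.5974.
Arc elasticity E = %Δq/%ΔP ≈ 0.8089/-0.5974 ≈ -1.354.
|E| > 1: demand is elastic over this range.

-1.354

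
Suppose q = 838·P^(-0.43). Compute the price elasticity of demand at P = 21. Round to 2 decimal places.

-0.43

For a Cobb–Douglas (constant-elasticity) form q = A·P^α·…, the elasticity with respect to P equals the exponent α at every point.
Here the exponent on P is -0.43, so the price elasticity of demand is -0.43.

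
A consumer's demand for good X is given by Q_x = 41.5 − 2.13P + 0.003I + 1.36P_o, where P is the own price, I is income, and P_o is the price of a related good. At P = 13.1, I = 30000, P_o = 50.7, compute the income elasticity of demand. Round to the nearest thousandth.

Evaluating quantity at (P, I, P_o) gives Q_x = 41.5 − 2.13(13.1) + 0.003(30000) + 1.36(50.7) = 41.5 − 27.903 + 90 + 68.952 = 172.549.
∂Q_x/∂I = +0.003, so E_I = 0.003·(30000/172.549) ≈ 0.522.
E_I ∈ (0,1): normal good (necessity).

0.522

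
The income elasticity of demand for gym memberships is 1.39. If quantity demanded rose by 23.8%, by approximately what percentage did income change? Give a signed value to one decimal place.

17.1

%ΔQ ≈ E × %ΔI ⇒ %ΔI = %ΔQ / E = (23.8%)/(1.39) ≈ 17.1%.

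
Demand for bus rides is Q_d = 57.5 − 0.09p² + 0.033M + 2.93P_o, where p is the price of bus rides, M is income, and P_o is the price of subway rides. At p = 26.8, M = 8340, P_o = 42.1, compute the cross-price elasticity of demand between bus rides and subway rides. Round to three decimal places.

First evaluate Q_d: 57.5 − 0.09(26.8)² + 0.033(8340) + 2.93(42.1) = 57.5 − 64.6416 + 275.22 + 123.353 = 391.4314.
∂Q_d/∂P_o = +2.93, so E_xy = 2.93·(42.1/391.4314) ≈ 0.315.
E_xy > 0: the goods are substitutes.

0.315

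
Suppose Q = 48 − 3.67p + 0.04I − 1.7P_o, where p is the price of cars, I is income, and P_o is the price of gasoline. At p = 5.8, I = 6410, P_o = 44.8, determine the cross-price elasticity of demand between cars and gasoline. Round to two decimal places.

-0.37

Q = 48 − 3.67(5.8) + 0.04(6410) − 1.7(44.8) = 48 − 21.286 + 256.4 − 76.16 = 206.954.
∂Q/∂P_o = −1.7, so E_xy = -1.7·(44.8/206.954) ≈ -0.37.
E_xy < 0: the goods are complements.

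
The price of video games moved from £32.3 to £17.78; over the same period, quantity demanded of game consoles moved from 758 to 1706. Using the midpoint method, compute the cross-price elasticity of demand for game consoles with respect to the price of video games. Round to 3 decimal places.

-1.327

%ΔQ_x = (1706 − 758)/[(758+1706)/2] = 948/1232 ≈ 0.7695.
%ΔP_y = (17.78 − 32.3)/[(32.3+17.78)/2] ≈ -0.5799.
E_xy = 0.7695/-0.5799 ≈ -1.327.
E_xy < 0, so game consoles and video games are complements.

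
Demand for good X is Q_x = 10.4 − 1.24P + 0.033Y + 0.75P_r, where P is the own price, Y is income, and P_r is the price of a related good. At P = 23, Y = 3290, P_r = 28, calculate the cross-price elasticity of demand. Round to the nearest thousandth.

At the given point, Q_x = 10.4 − 1.24(23) + 0.033(3290) + 0.75(28) = 10.4 − 28.52 + 108.57 + 21 = 111.45.
∂Q_x/∂P_r = +0.75, so E_xy = 0.75·(28/111.45) ≈ 0.188.
E_xy > 0: the goods are substitutes.

0.188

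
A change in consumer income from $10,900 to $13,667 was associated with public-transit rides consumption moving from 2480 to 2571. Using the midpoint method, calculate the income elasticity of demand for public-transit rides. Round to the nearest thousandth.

0.160

%ΔQ = (2571 − 2480)/[(2480+2571)/2] = 91/2525.5 ≈ 0.0360.
%ΔI = (13,667 − 10,900)/[(10,900+13,667)/2] = 2767/12283.5 ≈ 0.2253.
E_I = %ΔQ/%ΔI ≈ 0.160.
E_I ∈ (0,1): normal good (necessity).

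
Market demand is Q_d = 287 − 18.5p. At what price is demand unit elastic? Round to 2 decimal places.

For linear demand Q_d = a − bp, E = −bp/(a − bp). |E| = 1 ⇒ bp = a − bp ⇒ p = a/(2b).
p = 287/(2·18.5) ≈ 7.76.

7.76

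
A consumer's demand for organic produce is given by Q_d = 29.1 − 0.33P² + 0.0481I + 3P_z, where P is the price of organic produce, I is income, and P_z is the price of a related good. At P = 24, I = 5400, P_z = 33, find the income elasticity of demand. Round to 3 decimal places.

Substituting, Q_d = 29.1 − 0.33(24)² + 0.0481(5400) + 3(33) = 29.1 − 190.08 + 259.74 + 99 = 197.76.
∂Q_d/∂I = +0.0481, so E_I = 0.0481·(5400/197.76) ≈ 1.313.
E_I > 1: normal good (luxury).

1.313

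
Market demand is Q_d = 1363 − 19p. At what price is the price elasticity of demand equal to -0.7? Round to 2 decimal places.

Set −bp/(a − bp) = −0.7 ⇒ bp = 0.7(a − bp) ⇒ bp(1+0.7) = 0.7·a.
p = 0.7·1363/(19·1.7) ≈ 29.54.

29.54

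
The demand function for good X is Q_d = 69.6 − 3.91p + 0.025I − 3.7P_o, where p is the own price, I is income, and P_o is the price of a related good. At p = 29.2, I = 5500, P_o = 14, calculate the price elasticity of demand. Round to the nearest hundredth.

Evaluating quantity at (p, I, P_o) gives Q_d = 69.6 − 3.91(29.2) + 0.025(5500) − 3.7(14) = 69.6 − 114.172 + 137.5 − 51.8 = 41.128.
∂Q_d/∂p = −3.91, so E_p = (−3.91)·(29.2/41.128) ≈ -2.78.
|E_p| > 1: demand is elastic.

-2.78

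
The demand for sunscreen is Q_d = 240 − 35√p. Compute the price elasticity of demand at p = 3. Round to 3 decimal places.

-0.169

At p = 3, Q_d = 179.3782.
dQ_d/dp = −35/(2√p) = −35/(2·1.7321).
Point elasticity E = (dQ_d/dp)·(p/Q_d) = -10.1036 × 3/179.3782 ≈ -0.169.
|E| < 1, so demand is inelastic at this price.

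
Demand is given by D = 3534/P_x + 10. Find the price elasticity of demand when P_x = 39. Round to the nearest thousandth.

At P_x = 39, D = 100.6154.
dD/dP_x = −3534/P_x² = −2.3235.
Point elasticity E = (dD/dP_x)·(P_x/D) = -2.3235 × 39/100.6154 ≈ -0.901.
|E| < 1, so demand is inelastic at this price.

-0.901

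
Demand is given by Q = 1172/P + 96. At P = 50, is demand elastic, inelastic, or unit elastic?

inelastic

At P = 50, Q = 119.44.
dQ/dP = −1172/P² = −0.4688.
Point elasticity E = (dQ/dP)·(P/Q) = -0.4688 × 50/119.44 ≈ -0.196.
|E| ≈ 0.196 < 1, so demand is inelastic.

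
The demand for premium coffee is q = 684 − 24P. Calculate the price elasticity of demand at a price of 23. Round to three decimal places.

At P = 23, q = 132.
dq/dP = −24.
Point elasticity E = (dq/dP)·(P/q) = -24 × 23/132 ≈ -4.182.
|E| > 1, so demand is elastic at this price.

-4.182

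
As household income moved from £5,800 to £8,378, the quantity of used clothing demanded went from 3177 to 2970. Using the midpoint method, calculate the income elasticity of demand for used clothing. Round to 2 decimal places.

%ΔQ = (2970 − 3177)/[(3177+2970)/2] = -207/3073.5 ≈ -0.0673.
%ΔI = (8,378 − 5,800)/[(5,800+8,378)/2] = 2578/7089 ≈ 0.3637.
E_I = %ΔQ/%ΔI ≈ -0.19.
E_I < 0: inferior good.

-0.19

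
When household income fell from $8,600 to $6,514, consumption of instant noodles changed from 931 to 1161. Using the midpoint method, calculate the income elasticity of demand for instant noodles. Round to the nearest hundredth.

-0.80

%ΔQ = (1161 − 931)/[(931+1161)/2] = 230/1046 ≈ 0.2199.
%ΔM = (6,514 − 8,600)/[(8,600+6,514)/2] = -2086/7557 ≈ -0.2760.
E_I = %ΔQ/%ΔM ≈ -0.80.
E_I < 0: inferior good.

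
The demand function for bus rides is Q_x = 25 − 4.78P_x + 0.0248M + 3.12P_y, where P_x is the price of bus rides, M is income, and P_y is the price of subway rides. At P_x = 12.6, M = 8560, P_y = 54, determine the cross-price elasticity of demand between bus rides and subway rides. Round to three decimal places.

0.488

Substituting, Q_x = 25 − 4.78(12.6) + 0.0248(8560) + 3.12(54) = 25 − 60.228 + 212.288 + 168.48 = 345.54.
∂Q_x/∂P_y = +3.12, so E_xy = 3.12·(54/345.54) ≈ 0.488.
E_xy > 0: the goods are substitutes.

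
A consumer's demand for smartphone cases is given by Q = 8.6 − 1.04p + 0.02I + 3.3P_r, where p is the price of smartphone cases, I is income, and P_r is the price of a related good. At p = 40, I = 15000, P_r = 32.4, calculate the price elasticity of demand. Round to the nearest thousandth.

-0.111

At the given point, Q = 8.6 − 1.04(40) + 0.02(15000) + 3.3(32.4) = 8.6 − 41.6 + 300 + 106.92 = 373.92.
∂Q/∂p = −1.04, so E_p = (−1.04)·(40/373.92) ≈ -0.111.
|E_p| < 1: demand is inelastic.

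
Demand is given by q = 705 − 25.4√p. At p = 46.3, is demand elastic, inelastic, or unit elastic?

inelastic

At p = 46.3, q = 532.168.
dq/dp = −25.4/(2√p) = −25.4/(2·6.8044).
Point elasticity E = (dq/dp)·(p/q) = -1.8664 × 46.3/532.168 ≈ -0.162.
|E| ≈ 0.162 < 1, so demand is inelastic.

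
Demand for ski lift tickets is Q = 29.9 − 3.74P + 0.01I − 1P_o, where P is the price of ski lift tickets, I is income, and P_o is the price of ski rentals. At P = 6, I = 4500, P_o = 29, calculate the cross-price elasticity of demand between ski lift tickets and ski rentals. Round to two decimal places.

-1.24

Substituting, Q = 29.9 − 3.74(6) + 0.01(4500) − 1(29) = 29.9 − 22.44 + 45 − 29 = 23.46.
∂Q/∂P_o = −1, so E_xy = -1·(29/23.46) ≈ -1.24.
E_xy < 0: the goods are complements.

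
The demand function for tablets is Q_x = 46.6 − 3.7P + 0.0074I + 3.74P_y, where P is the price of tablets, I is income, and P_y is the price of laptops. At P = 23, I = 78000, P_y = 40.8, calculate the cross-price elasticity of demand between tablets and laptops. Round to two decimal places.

0.22

First evaluate Q_x: 46.6 − 3.7(23) + 0.0074(78000) + 3.74(40.8) = 46.6 − 85.1 + 577.2 + 152.592 = 691.292.
∂Q_x/∂P_y = +3.74, so E_xy = 3.74·(40.8/691.292) ≈ 0.22.
E_xy > 0: the goods are substitutes.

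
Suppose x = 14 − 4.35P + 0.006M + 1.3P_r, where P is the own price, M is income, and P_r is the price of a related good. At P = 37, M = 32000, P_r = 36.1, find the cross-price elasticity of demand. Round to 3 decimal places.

0.510

At the given point, x = 14 − 4.35(37) + 0.006(32000) + 1.3(36.1) = 14 − 160.95 + 192 + 46.93 = 91.98.
∂x/∂P_r = +1.3, so E_xy = 1.3·(36.1/91.98) ≈ 0.510.
E_xy > 0: the goods are substitutes.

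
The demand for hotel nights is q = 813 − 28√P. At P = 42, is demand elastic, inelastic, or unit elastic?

inelastic

At P = 42, q = 631.5393.
dq/dP = −28/(2√P) = −28/(2·6.4807).
Point elasticity E = (dq/dP)·(P/q) = -2.1602 × 42/631.5393 ≈ -0.144.
|E| ≈ 0.144 < 1, so demand is inelastic.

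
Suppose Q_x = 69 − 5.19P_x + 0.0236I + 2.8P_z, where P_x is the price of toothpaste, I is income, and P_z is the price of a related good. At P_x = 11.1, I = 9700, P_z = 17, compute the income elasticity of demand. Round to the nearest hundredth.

Substituting, Q_x = 69 − 5.19(11.1) + 0.0236(9700) + 2.8(17) = 69 − 57.609 + 228.92 + 47.6 = 287.911.
∂Q_x/∂I = +0.0236, so E_I = 0.0236·(9700/287.911) ≈ 0.80.
E_I ∈ (0,1): normal good (necessity).

0.80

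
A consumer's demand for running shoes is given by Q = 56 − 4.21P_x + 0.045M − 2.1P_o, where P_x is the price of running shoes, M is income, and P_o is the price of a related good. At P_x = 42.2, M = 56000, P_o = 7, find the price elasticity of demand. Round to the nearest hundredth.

At the given point, Q = 56 − 4.21(42.2) + 0.045(56000) − 2.1(7) = 56 − 177.662 + 2520 − 14.7 = 2383.638.
∂Q/∂P_x = −4.21, so E_p = (−4.21)·(42.2/2383.638) ≈ -0.07.
|E_p| < 1: demand is inelastic.

-0.07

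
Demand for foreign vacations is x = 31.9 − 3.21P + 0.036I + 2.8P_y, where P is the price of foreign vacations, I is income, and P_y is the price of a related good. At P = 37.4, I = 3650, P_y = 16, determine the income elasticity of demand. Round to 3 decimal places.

At the given point, x = 31.9 − 3.21(37.4) + 0.036(3650) + 2.8(16) = 31.9 − 120.054 + 131.4 + 44.8 = 88.046.
∂x/∂I = +0.036, so E_I = 0.036·(3650/88.046) ≈ 1.492.
E_I > 1: normal good (luxury).

1.492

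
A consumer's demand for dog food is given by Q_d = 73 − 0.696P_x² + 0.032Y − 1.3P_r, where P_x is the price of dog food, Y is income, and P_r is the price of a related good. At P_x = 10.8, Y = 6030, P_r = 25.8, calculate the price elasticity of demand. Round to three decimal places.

First evaluate Q_d: 73 − 0.696(10.8)² + 0.032(6030) − 1.3(25.8) = 73 − 81.1814 + 192.96 − 33.54 = 151.2386.
∂Q_d/∂P_x = −2·0.696·P_x = -15.0336, so E_p = -15.0336·(10.8/151.2386) ≈ -1.074.
|E_p| > 1: demand is elastic.

-1.074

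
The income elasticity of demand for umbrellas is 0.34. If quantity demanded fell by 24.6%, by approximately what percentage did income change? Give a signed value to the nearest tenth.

%ΔQ ≈ E × %ΔI ⇒ %ΔI = %ΔQ / E = (-24.6%)/(0.34) ≈ -72.4%.

-72.4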